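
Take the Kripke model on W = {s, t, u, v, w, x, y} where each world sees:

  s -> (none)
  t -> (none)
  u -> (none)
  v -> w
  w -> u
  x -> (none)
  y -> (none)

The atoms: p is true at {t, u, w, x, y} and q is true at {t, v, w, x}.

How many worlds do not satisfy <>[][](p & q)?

5

s: no successors, so <>[][](p & q) fails. ✗
t: no successors, so <>[][](p & q) fails. ✗
u: no successors, so <>[][](p & q) fails. ✗
v: successors {w}; [][](p & q) there: w:T. ✓
w: successors {u}; [][](p & q) there: u:T. ✓
x: no successors, so <>[][](p & q) fails. ✗
y: no successors, so <>[][](p & q) fails. ✗
Satisfying worlds: {v, w}.
So <>[][](p & q) fails at the other 5 worlds.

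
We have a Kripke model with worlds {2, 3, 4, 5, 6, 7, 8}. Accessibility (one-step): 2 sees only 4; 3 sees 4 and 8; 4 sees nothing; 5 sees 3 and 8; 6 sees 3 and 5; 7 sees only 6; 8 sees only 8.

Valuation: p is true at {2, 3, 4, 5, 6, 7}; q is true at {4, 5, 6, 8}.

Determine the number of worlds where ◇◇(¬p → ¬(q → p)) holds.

5

2: successors {4}; ◇(¬p → ¬(q → p)) there: 4:F. ✗
3: successors {4, 8}; ◇(¬p → ¬(q → p)) there: 4:F, 8:T. ✓
4: no successors, so ◇◇(¬p → ¬(q → p)) fails. ✗
5: successors {3, 8}; ◇(¬p → ¬(q → p)) there: 3:T, 8:T. ✓
6: successors {3, 5}; ◇(¬p → ¬(q → p)) there: 3:T, 5:T. ✓
7: successors {6}; ◇(¬p → ¬(q → p)) there: 6:T. ✓
8: successors {8}; ◇(¬p → ¬(q → p)) there: 8:T. ✓
Satisfying worlds: {3, 5, 6, 7, 8}.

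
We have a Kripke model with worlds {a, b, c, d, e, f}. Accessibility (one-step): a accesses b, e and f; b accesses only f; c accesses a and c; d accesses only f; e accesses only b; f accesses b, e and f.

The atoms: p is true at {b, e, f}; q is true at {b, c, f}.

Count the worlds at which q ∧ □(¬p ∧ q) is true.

a: q is F, □(¬p ∧ q) is F. ✗
b: q is T, □(¬p ∧ q) is F. ✗
c: q is T, □(¬p ∧ q) is F. ✗
d: q is F, □(¬p ∧ q) is F. ✗
e: q is F, □(¬p ∧ q) is F. ✗
f: q is T, □(¬p ∧ q) is F. ✗
Satisfying worlds: ∅.

0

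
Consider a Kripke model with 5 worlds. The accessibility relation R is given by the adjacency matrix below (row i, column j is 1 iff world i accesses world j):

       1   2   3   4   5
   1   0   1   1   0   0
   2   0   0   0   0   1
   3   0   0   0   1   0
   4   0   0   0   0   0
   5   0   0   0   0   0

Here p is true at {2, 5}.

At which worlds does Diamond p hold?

{1, 2}

1: successors {2, 3}; p there: 2:T, 3:F. ✓
2: successors {5}; p there: 5:T. ✓
3: successors {4}; p there: 4:F. ✗
4: no successors, so Diamond p fails. ✗
5: no successors, so Diamond p fails. ✗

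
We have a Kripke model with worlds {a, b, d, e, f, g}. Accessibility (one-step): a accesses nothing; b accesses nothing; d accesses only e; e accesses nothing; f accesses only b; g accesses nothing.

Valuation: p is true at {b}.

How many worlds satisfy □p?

5

a: no successors, so □p holds vacuously. ✓
b: no successors, so □p holds vacuously. ✓
d: successors {e}; p there: e:F. ✗
e: no successors, so □p holds vacuously. ✓
f: successors {b}; p there: b:T. ✓
g: no successors, so □p holds vacuously. ✓
Satisfying worlds: {a, b, e, f, g}.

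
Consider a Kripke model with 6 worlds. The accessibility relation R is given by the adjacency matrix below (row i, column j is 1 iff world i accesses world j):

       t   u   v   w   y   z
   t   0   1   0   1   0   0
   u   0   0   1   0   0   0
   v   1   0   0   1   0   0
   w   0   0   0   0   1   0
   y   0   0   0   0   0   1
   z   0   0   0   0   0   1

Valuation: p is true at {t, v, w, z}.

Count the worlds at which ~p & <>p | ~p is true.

t: ~p & <>p is F, ~p is F. ✗
u: ~p & <>p is T, ~p is T. ✓
v: ~p & <>p is F, ~p is F. ✗
w: ~p & <>p is F, ~p is F. ✗
y: ~p & <>p is T, ~p is T. ✓
z: ~p & <>p is F, ~p is F. ✗
Satisfying worlds: {u, y}.

2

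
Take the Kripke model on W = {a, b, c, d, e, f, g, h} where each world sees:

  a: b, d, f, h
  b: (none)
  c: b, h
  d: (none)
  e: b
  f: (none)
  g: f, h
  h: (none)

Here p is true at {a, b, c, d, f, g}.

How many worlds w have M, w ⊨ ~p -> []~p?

7

a: ~p is F, []~p is F. ✓
b: ~p is F, []~p is T. ✓
c: ~p is F, []~p is F. ✓
d: ~p is F, []~p is T. ✓
e: ~p is T, []~p is F. ✗
f: ~p is F, []~p is T. ✓
g: ~p is F, []~p is F. ✓
h: ~p is T, []~p is T. ✓
Satisfying worlds: {a, b, c, d, f, g, h}.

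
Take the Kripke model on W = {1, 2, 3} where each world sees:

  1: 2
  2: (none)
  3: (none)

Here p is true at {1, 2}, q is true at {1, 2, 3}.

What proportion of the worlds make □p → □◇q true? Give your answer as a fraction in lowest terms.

1: □p is T, □◇q is F. ✗
2: □p is T, □◇q is T. ✓
3: □p is T, □◇q is T. ✓
That's 2 of 3 worlds, so 2/3.

2/3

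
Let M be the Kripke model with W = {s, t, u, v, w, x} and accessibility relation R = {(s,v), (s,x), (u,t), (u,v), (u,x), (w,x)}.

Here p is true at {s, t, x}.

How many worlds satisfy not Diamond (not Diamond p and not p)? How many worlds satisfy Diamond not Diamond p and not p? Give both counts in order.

4 and 2

For not Diamond (not Diamond p and not p):
s: Diamond (not Diamond p and not p) is T. ✗
t: Diamond (not Diamond p and not p) is F. ✓
u: Diamond (not Diamond p and not p) is T. ✗
v: Diamond (not Diamond p and not p) is F. ✓
w: Diamond (not Diamond p and not p) is F. ✓
x: Diamond (not Diamond p and not p) is F. ✓
— 4 worlds.
For Diamond not Diamond p and not p:
s: Diamond not Diamond p is T, not p is F. ✗
t: Diamond not Diamond p is F, not p is F. ✗
u: Diamond not Diamond p is T, not p is T. ✓
v: Diamond not Diamond p is F, not p is T. ✗
w: Diamond not Diamond p is T, not p is T. ✓
x: Diamond not Diamond p is F, not p is F. ✗
— 2 worlds.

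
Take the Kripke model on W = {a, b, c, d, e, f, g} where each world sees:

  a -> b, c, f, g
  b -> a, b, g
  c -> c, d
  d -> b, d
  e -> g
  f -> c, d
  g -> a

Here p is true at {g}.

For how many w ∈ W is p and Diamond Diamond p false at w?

6

a: p is F, Diamond Diamond p is T. ✗
b: p is F, Diamond Diamond p is T. ✗
c: p is F, Diamond Diamond p is F. ✗
d: p is F, Diamond Diamond p is T. ✗
e: p is F, Diamond Diamond p is F. ✗
f: p is F, Diamond Diamond p is F. ✗
g: p is T, Diamond Diamond p is T. ✓
Satisfying worlds: {g}.
So p and Diamond Diamond p fails at the other 6 worlds.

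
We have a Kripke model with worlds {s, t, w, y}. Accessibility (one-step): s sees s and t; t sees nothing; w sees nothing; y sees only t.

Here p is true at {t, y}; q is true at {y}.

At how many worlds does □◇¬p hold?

s: successors {s, t}; ◇¬p there: s:T, t:F. ✗
t: no successors, so □◇¬p holds vacuously. ✓
w: no successors, so □◇¬p holds vacuously. ✓
y: successors {t}; ◇¬p there: t:F. ✗
Satisfying worlds: {t, w}.

2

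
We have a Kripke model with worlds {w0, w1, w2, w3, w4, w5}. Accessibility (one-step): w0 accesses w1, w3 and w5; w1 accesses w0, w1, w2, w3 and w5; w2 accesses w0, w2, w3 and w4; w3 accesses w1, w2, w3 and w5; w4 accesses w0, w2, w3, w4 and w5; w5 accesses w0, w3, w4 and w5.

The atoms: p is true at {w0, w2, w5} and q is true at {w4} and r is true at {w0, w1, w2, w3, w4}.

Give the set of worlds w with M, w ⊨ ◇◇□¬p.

w0: successors {w1, w3, w5}; ◇□¬p there: w1:F, w3:F, w5:F. ✗
w1: successors {w0, w1, w2, w3, w5}; ◇□¬p there: w0:F, w1:F, w2:F, w3:F, w5:F. ✗
w2: successors {w0, w2, w3, w4}; ◇□¬p there: w0:F, w2:F, w3:F, w4:F. ✗
w3: successors {w1, w2, w3, w5}; ◇□¬p there: w1:F, w2:F, w3:F, w5:F. ✗
w4: successors {w0, w2, w3, w4, w5}; ◇□¬p there: w0:F, w2:F, w3:F, w4:F, w5:F. ✗
w5: successors {w0, w3, w4, w5}; ◇□¬p there: w0:F, w3:F, w4:F, w5:F. ✗

∅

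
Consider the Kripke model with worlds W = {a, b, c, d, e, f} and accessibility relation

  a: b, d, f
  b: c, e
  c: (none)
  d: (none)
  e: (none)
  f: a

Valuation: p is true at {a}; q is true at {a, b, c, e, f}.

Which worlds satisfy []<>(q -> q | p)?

{c, d, e, f}

a: successors {b, d, f}; <>(q -> q | p) there: b:T, d:F, f:T. ✗
b: successors {c, e}; <>(q -> q | p) there: c:F, e:F. ✗
c: no successors, so []<>(q -> q | p) holds vacuously. ✓
d: no successors, so []<>(q -> q | p) holds vacuously. ✓
e: no successors, so []<>(q -> q | p) holds vacuously. ✓
f: successors {a}; <>(q -> q | p) there: a:T. ✓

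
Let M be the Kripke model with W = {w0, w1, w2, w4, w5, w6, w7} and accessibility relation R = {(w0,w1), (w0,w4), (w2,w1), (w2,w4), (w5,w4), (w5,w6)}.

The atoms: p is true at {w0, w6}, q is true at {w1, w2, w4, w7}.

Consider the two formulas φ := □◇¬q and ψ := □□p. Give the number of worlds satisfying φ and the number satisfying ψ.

For □◇¬q:
w0: successors {w1, w4}; ◇¬q there: w1:F, w4:F. ✗
w1: no successors, so □◇¬q holds vacuously. ✓
w2: successors {w1, w4}; ◇¬q there: w1:F, w4:F. ✗
w4: no successors, so □◇¬q holds vacuously. ✓
w5: successors {w4, w6}; ◇¬q there: w4:F, w6:F. ✗
w6: no successors, so □◇¬q holds vacuously. ✓
w7: no successors, so □◇¬q holds vacuously. ✓
— 4 worlds.
For □□p:
w0: successors {w1, w4}; □p there: w1:T, w4:T. ✓
w1: no successors, so □□p holds vacuously. ✓
w2: successors {w1, w4}; □p there: w1:T, w4:T. ✓
w4: no successors, so □□p holds vacuously. ✓
w5: successors {w4, w6}; □p there: w4:T, w6:T. ✓
w6: no successors, so □□p holds vacuously. ✓
w7: no successors, so □□p holds vacuously. ✓
— 7 worlds.

4 and 7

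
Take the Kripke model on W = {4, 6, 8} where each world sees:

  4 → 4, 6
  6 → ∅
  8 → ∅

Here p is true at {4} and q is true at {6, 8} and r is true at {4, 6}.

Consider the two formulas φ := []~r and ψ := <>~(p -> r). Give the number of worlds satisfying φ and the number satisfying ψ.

For []~r:
4: successors {4, 6}; ~r there: 4:F, 6:F. ✗
6: no successors, so []~r holds vacuously. ✓
8: no successors, so []~r holds vacuously. ✓
— 2 worlds.
For <>~(p -> r):
4: successors {4, 6}; ~(p -> r) there: 4:F, 6:F. ✗
6: no successors, so <>~(p -> r) fails. ✗
8: no successors, so <>~(p -> r) fails. ✗
— 0 worlds.

2 and 0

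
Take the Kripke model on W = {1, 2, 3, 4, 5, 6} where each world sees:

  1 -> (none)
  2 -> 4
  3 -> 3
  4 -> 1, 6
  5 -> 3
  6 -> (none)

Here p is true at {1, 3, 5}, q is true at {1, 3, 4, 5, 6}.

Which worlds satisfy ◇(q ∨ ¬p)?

1: no successors, so ◇(q ∨ ¬p) fails. ✗
2: successors {4}; q ∨ ¬p there: 4:T. ✓
3: successors {3}; q ∨ ¬p there: 3:T. ✓
4: successors {1, 6}; q ∨ ¬p there: 1:T, 6:T. ✓
5: successors {3}; q ∨ ¬p there: 3:T. ✓
6: no successors, so ◇(q ∨ ¬p) fails. ✗

{2, 3, 4, 5}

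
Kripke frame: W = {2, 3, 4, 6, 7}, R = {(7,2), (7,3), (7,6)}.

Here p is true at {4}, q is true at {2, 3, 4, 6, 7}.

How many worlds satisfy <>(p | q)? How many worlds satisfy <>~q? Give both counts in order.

For <>(p | q):
2: no successors, so <>(p | q) fails. ✗
3: no successors, so <>(p | q) fails. ✗
4: no successors, so <>(p | q) fails. ✗
6: no successors, so <>(p | q) fails. ✗
7: successors {2, 3, 6}; p | q there: 2:T, 3:T, 6:T. ✓
— 1 world.
For <>~q:
2: no successors, so <>~q fails. ✗
3: no successors, so <>~q fails. ✗
4: no successors, so <>~q fails. ✗
6: no successors, so <>~q fails. ✗
7: successors {2, 3, 6}; ~q there: 2:F, 3:F, 6:F. ✗
— 0 worlds.

1 and 0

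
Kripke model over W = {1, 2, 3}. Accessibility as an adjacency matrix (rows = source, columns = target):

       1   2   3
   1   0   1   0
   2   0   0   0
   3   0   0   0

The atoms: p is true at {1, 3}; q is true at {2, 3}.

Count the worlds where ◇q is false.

1: successors {2}; q there: 2:T. ✓
2: no successors, so ◇q fails. ✗
3: no successors, so ◇q fails. ✗
Satisfying worlds: {1}.
So ◇q fails at the other 2 worlds.

2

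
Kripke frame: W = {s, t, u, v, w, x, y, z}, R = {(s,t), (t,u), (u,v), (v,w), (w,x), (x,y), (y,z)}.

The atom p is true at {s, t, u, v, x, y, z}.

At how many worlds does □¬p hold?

2

s: successors {t}; ¬p there: t:F. ✗
t: successors {u}; ¬p there: u:F. ✗
u: successors {v}; ¬p there: v:F. ✗
v: successors {w}; ¬p there: w:T. ✓
w: successors {x}; ¬p there: x:F. ✗
x: successors {y}; ¬p there: y:F. ✗
y: successors {z}; ¬p there: z:F. ✗
z: no successors, so □¬p holds vacuously. ✓
Satisfying worlds: {v, z}.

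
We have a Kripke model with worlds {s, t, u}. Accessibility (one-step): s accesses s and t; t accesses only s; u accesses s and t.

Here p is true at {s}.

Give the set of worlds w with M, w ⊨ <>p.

s: successors {s, t}; p there: s:T, t:F. ✓
t: successors {s}; p there: s:T. ✓
u: successors {s, t}; p there: s:T, t:F. ✓

{s, t, u}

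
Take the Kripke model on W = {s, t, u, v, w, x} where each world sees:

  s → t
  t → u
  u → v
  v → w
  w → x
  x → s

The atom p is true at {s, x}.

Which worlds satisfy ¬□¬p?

s: □¬p is T. ✗
t: □¬p is T. ✗
u: □¬p is T. ✗
v: □¬p is T. ✗
w: □¬p is F. ✓
x: □¬p is F. ✓

{w, x}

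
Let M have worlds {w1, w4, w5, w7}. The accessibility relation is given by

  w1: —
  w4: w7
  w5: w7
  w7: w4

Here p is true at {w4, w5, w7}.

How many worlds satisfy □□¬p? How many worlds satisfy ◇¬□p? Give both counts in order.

For □□¬p:
w1: no successors, so □□¬p holds vacuously. ✓
w4: successors {w7}; □¬p there: w7:F. ✗
w5: successors {w7}; □¬p there: w7:F. ✗
w7: successors {w4}; □¬p there: w4:F. ✗
— 1 world.
For ◇¬□p:
w1: no successors, so ◇¬□p fails. ✗
w4: successors {w7}; ¬□p there: w7:F. ✗
w5: successors {w7}; ¬□p there: w7:F. ✗
w7: successors {w4}; ¬□p there: w4:F. ✗
— 0 worlds.

1 and 0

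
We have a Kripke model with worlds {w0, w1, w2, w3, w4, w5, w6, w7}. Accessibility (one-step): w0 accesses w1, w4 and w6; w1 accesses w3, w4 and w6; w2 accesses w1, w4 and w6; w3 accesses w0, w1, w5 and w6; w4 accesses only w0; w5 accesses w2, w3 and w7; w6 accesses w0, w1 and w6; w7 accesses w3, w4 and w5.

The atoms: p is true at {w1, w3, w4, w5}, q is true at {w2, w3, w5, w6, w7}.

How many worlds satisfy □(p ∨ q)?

5

w0: successors {w1, w4, w6}; p ∨ q there: w1:T, w4:T, w6:T. ✓
w1: successors {w3, w4, w6}; p ∨ q there: w3:T, w4:T, w6:T. ✓
w2: successors {w1, w4, w6}; p ∨ q there: w1:T, w4:T, w6:T. ✓
w3: successors {w0, w1, w5, w6}; p ∨ q there: w0:F, w1:T, w5:T, w6:T. ✗
w4: successors {w0}; p ∨ q there: w0:F. ✗
w5: successors {w2, w3, w7}; p ∨ q there: w2:T, w3:T, w7:T. ✓
w6: successors {w0, w1, w6}; p ∨ q there: w0:F, w1:T, w6:T. ✗
w7: successors {w3, w4, w5}; p ∨ q there: w3:T, w4:T, w5:T. ✓
Satisfying worlds: {w0, w1, w2, w5, w7}.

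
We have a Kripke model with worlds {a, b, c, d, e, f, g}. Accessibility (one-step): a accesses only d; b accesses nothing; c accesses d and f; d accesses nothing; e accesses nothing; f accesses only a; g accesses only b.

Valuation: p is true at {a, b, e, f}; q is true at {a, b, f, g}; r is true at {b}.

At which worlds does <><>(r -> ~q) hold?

{c, f}

a: successors {d}; <>(r -> ~q) there: d:F. ✗
b: no successors, so <><>(r -> ~q) fails. ✗
c: successors {d, f}; <>(r -> ~q) there: d:F, f:T. ✓
d: no successors, so <><>(r -> ~q) fails. ✗
e: no successors, so <><>(r -> ~q) fails. ✗
f: successors {a}; <>(r -> ~q) there: a:T. ✓
g: successors {b}; <>(r -> ~q) there: b:F. ✗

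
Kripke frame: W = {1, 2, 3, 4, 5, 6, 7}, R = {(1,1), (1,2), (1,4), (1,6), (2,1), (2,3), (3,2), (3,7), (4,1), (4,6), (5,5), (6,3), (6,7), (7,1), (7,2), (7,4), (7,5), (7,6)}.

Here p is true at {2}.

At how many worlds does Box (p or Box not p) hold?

1: successors {1, 2, 4, 6}; p or Box not p there: 1:F, 2:T, 4:T, 6:T. ✗
2: successors {1, 3}; p or Box not p there: 1:F, 3:F. ✗
3: successors {2, 7}; p or Box not p there: 2:T, 7:F. ✗
4: successors {1, 6}; p or Box not p there: 1:F, 6:T. ✗
5: successors {5}; p or Box not p there: 5:T. ✓
6: successors {3, 7}; p or Box not p there: 3:F, 7:F. ✗
7: successors {1, 2, 4, 5, 6}; p or Box not p there: 1:F, 2:T, 4:T, 5:T, 6:T. ✗
Satisfying worlds: {5}.

1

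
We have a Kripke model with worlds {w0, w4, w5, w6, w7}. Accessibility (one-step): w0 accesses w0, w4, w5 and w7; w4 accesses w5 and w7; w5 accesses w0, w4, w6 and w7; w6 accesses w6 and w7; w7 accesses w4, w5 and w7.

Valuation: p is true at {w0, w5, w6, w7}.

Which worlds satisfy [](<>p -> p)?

w0: successors {w0, w4, w5, w7}; <>p -> p there: w0:T, w4:F, w5:T, w7:T. ✗
w4: successors {w5, w7}; <>p -> p there: w5:T, w7:T. ✓
w5: successors {w0, w4, w6, w7}; <>p -> p there: w0:T, w4:F, w6:T, w7:T. ✗
w6: successors {w6, w7}; <>p -> p there: w6:T, w7:T. ✓
w7: successors {w4, w5, w7}; <>p -> p there: w4:F, w5:T, w7:T. ✗

{w4, w6}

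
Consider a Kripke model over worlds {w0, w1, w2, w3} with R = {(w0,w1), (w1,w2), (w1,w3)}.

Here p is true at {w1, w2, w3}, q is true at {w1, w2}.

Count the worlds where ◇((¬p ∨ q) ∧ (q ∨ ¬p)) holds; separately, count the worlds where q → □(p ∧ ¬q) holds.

2 and 3

For ◇((¬p ∨ q) ∧ (q ∨ ¬p)):
w0: successors {w1}; (¬p ∨ q) ∧ (q ∨ ¬p) there: w1:T. ✓
w1: successors {w2, w3}; (¬p ∨ q) ∧ (q ∨ ¬p) there: w2:T, w3:F. ✓
w2: no successors, so ◇((¬p ∨ q) ∧ (q ∨ ¬p)) fails. ✗
w3: no successors, so ◇((¬p ∨ q) ∧ (q ∨ ¬p)) fails. ✗
— 2 worlds.
For q → □(p ∧ ¬q):
w0: q is F, □(p ∧ ¬q) is F. ✓
w1: q is T, □(p ∧ ¬q) is F. ✗
w2: q is T, □(p ∧ ¬q) is T. ✓
w3: q is F, □(p ∧ ¬q) is T. ✓
— 3 worlds.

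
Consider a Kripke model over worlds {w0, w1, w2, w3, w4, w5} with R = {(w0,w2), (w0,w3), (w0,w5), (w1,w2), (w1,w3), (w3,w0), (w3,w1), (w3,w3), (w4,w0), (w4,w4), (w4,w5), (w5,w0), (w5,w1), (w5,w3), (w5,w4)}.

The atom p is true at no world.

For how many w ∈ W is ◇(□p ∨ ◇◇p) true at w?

2

w0: successors {w2, w3, w5}; □p ∨ ◇◇p there: w2:T, w3:F, w5:F. ✓
w1: successors {w2, w3}; □p ∨ ◇◇p there: w2:T, w3:F. ✓
w2: no successors, so ◇(□p ∨ ◇◇p) fails. ✗
w3: successors {w0, w1, w3}; □p ∨ ◇◇p there: w0:F, w1:F, w3:F. ✗
w4: successors {w0, w4, w5}; □p ∨ ◇◇p there: w0:F, w4:F, w5:F. ✗
w5: successors {w0, w1, w3, w4}; □p ∨ ◇◇p there: w0:F, w1:F, w3:F, w4:F. ✗
Satisfying worlds: {w0, w1}.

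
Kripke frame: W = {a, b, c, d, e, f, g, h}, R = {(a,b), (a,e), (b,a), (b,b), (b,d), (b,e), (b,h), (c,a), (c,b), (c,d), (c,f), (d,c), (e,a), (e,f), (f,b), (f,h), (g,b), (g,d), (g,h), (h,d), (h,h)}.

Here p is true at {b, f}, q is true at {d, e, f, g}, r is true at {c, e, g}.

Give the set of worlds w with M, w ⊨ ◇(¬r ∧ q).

a: successors {b, e}; ¬r ∧ q there: b:F, e:F. ✗
b: successors {a, b, d, e, h}; ¬r ∧ q there: a:F, b:F, d:T, e:F, h:F. ✓
c: successors {a, b, d, f}; ¬r ∧ q there: a:F, b:F, d:T, f:T. ✓
d: successors {c}; ¬r ∧ q there: c:F. ✗
e: successors {a, f}; ¬r ∧ q there: a:F, f:T. ✓
f: successors {b, h}; ¬r ∧ q there: b:F, h:F. ✗
g: successors {b, d, h}; ¬r ∧ q there: b:F, d:T, h:F. ✓
h: successors {d, h}; ¬r ∧ q there: d:T, h:F. ✓

{b, c, e, g, h}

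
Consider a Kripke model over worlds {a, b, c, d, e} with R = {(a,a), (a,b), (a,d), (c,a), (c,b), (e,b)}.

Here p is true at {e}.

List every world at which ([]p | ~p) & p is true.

a: []p | ~p is T, p is F. ✗
b: []p | ~p is T, p is F. ✗
c: []p | ~p is T, p is F. ✗
d: []p | ~p is T, p is F. ✗
e: []p | ~p is F, p is T. ✗

∅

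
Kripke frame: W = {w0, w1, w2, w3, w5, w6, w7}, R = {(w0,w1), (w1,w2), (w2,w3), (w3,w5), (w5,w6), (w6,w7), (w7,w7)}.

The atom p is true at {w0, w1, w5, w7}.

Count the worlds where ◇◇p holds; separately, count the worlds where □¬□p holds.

For ◇◇p:
w0: successors {w1}; ◇p there: w1:F. ✗
w1: successors {w2}; ◇p there: w2:F. ✗
w2: successors {w3}; ◇p there: w3:T. ✓
w3: successors {w5}; ◇p there: w5:F. ✗
w5: successors {w6}; ◇p there: w6:T. ✓
w6: successors {w7}; ◇p there: w7:T. ✓
w7: successors {w7}; ◇p there: w7:T. ✓
— 4 worlds.
For □¬□p:
w0: successors {w1}; ¬□p there: w1:T. ✓
w1: successors {w2}; ¬□p there: w2:T. ✓
w2: successors {w3}; ¬□p there: w3:F. ✗
w3: successors {w5}; ¬□p there: w5:T. ✓
w5: successors {w6}; ¬□p there: w6:F. ✗
w6: successors {w7}; ¬□p there: w7:F. ✗
w7: successors {w7}; ¬□p there: w7:F. ✗
— 3 worlds.

4 and 3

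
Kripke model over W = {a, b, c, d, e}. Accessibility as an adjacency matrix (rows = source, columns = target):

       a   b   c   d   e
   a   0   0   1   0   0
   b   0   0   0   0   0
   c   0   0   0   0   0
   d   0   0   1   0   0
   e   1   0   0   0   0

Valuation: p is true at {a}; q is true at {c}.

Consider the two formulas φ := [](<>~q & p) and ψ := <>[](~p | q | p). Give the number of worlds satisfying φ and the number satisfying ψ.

2 and 3

For [](<>~q & p):
a: successors {c}; <>~q & p there: c:F. ✗
b: no successors, so [](<>~q & p) holds vacuously. ✓
c: no successors, so [](<>~q & p) holds vacuously. ✓
d: successors {c}; <>~q & p there: c:F. ✗
e: successors {a}; <>~q & p there: a:F. ✗
— 2 worlds.
For <>[](~p | q | p):
a: successors {c}; [](~p | q | p) there: c:T. ✓
b: no successors, so <>[](~p | q | p) fails. ✗
c: no successors, so <>[](~p | q | p) fails. ✗
d: successors {c}; [](~p | q | p) there: c:T. ✓
e: successors {a}; [](~p | q | p) there: a:T. ✓
— 3 worlds.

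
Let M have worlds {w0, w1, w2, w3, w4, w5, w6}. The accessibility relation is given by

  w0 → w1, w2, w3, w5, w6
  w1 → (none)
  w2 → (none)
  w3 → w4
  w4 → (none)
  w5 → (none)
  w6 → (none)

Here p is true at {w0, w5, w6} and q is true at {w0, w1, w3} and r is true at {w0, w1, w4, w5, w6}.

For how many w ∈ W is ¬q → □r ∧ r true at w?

w0: ¬q is F, □r ∧ r is F. ✓
w1: ¬q is F, □r ∧ r is T. ✓
w2: ¬q is T, □r ∧ r is F. ✗
w3: ¬q is F, □r ∧ r is F. ✓
w4: ¬q is T, □r ∧ r is T. ✓
w5: ¬q is T, □r ∧ r is T. ✓
w6: ¬q is T, □r ∧ r is T. ✓
Satisfying worlds: {w0, w1, w3, w4, w5, w6}.

6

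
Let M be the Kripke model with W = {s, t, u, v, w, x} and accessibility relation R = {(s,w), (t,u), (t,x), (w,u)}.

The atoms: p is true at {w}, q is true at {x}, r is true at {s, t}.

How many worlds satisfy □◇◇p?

s: successors {w}; ◇◇p there: w:F. ✗
t: successors {u, x}; ◇◇p there: u:F, x:F. ✗
u: no successors, so □◇◇p holds vacuously. ✓
v: no successors, so □◇◇p holds vacuously. ✓
w: successors {u}; ◇◇p there: u:F. ✗
x: no successors, so □◇◇p holds vacuously. ✓
Satisfying worlds: {u, v, x}.

3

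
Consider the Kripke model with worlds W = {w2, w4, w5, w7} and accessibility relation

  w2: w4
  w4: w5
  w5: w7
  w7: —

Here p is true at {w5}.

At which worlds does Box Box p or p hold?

w2: Box Box p is T, p is F. ✓
w4: Box Box p is F, p is F. ✗
w5: Box Box p is T, p is T. ✓
w7: Box Box p is T, p is F. ✓

{w2, w5, w7}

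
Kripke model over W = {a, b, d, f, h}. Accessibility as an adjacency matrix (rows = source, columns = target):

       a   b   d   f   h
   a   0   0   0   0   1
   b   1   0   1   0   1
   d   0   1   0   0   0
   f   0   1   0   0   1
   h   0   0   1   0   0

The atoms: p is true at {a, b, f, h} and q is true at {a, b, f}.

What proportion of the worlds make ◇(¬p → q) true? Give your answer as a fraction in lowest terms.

a: successors {h}; ¬p → q there: h:T. ✓
b: successors {a, d, h}; ¬p → q there: a:T, d:F, h:T. ✓
d: successors {b}; ¬p → q there: b:T. ✓
f: successors {b, h}; ¬p → q there: b:T, h:T. ✓
h: successors {d}; ¬p → q there: d:F. ✗
That's 4 of 5 worlds, so 4/5.

4/5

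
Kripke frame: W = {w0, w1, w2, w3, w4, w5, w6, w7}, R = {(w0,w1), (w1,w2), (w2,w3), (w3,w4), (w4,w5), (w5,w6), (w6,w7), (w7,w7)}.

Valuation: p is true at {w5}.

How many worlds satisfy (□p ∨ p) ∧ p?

w0: □p ∨ p is F, p is F. ✗
w1: □p ∨ p is F, p is F. ✗
w2: □p ∨ p is F, p is F. ✗
w3: □p ∨ p is F, p is F. ✗
w4: □p ∨ p is T, p is F. ✗
w5: □p ∨ p is T, p is T. ✓
w6: □p ∨ p is F, p is F. ✗
w7: □p ∨ p is F, p is F. ✗
Satisfying worlds: {w5}.

1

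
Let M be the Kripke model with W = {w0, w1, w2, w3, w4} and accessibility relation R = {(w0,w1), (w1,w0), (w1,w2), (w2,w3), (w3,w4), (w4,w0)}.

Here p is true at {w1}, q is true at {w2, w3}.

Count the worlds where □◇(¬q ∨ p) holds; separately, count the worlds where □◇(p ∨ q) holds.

4 and 3

For □◇(¬q ∨ p):
w0: successors {w1}; ◇(¬q ∨ p) there: w1:T. ✓
w1: successors {w0, w2}; ◇(¬q ∨ p) there: w0:T, w2:F. ✗
w2: successors {w3}; ◇(¬q ∨ p) there: w3:T. ✓
w3: successors {w4}; ◇(¬q ∨ p) there: w4:T. ✓
w4: successors {w0}; ◇(¬q ∨ p) there: w0:T. ✓
— 4 worlds.
For □◇(p ∨ q):
w0: successors {w1}; ◇(p ∨ q) there: w1:T. ✓
w1: successors {w0, w2}; ◇(p ∨ q) there: w0:T, w2:T. ✓
w2: successors {w3}; ◇(p ∨ q) there: w3:F. ✗
w3: successors {w4}; ◇(p ∨ q) there: w4:F. ✗
w4: successors {w0}; ◇(p ∨ q) there: w0:T. ✓
— 3 worlds.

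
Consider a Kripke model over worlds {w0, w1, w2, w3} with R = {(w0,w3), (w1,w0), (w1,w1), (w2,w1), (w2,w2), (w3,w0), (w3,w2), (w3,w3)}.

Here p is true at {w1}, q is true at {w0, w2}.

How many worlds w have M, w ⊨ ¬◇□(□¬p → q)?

w0: ◇□(□¬p → q) is F. ✓
w1: ◇□(□¬p → q) is T. ✗
w2: ◇□(□¬p → q) is T. ✗
w3: ◇□(□¬p → q) is T. ✗
Satisfying worlds: {w0}.

1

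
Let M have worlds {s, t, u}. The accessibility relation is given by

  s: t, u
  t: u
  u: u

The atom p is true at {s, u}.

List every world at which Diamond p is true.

{s, t, u}

s: successors {t, u}; p there: t:F, u:T. ✓
t: successors {u}; p there: u:T. ✓
u: successors {u}; p there: u:T. ✓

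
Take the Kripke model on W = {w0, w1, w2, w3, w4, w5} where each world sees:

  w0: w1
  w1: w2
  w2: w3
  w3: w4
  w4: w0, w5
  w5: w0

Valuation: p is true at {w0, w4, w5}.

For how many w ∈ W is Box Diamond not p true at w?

3

w0: successors {w1}; Diamond not p there: w1:T. ✓
w1: successors {w2}; Diamond not p there: w2:T. ✓
w2: successors {w3}; Diamond not p there: w3:F. ✗
w3: successors {w4}; Diamond not p there: w4:F. ✗
w4: successors {w0, w5}; Diamond not p there: w0:T, w5:F. ✗
w5: successors {w0}; Diamond not p there: w0:T. ✓
Satisfying worlds: {w0, w1, w5}.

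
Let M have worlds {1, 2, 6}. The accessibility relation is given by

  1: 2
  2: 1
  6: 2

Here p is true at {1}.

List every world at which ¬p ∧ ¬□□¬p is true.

1: ¬p is F, ¬□□¬p is T. ✗
2: ¬p is T, ¬□□¬p is F. ✗
6: ¬p is T, ¬□□¬p is T. ✓

{6}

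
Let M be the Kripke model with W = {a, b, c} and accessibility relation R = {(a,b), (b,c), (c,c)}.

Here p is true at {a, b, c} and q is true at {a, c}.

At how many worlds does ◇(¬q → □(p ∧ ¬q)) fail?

a: successors {b}; ¬q → □(p ∧ ¬q) there: b:F. ✗
b: successors {c}; ¬q → □(p ∧ ¬q) there: c:T. ✓
c: successors {c}; ¬q → □(p ∧ ¬q) there: c:T. ✓
Satisfying worlds: {b, c}.
So ◇(¬q → □(p ∧ ¬q)) fails at the other 1 world.

1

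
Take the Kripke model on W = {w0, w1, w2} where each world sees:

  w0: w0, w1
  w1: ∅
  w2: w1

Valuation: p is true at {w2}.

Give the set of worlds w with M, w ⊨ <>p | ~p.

{w0, w1}

w0: <>p is F, ~p is T. ✓
w1: <>p is F, ~p is T. ✓
w2: <>p is F, ~p is F. ✗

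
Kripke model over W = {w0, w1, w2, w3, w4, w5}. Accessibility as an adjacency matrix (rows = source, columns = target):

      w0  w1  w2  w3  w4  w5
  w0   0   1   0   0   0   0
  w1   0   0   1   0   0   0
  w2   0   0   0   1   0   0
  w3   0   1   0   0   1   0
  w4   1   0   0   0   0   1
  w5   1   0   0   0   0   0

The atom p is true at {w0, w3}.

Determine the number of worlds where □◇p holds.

w0: successors {w1}; ◇p there: w1:F. ✗
w1: successors {w2}; ◇p there: w2:T. ✓
w2: successors {w3}; ◇p there: w3:F. ✗
w3: successors {w1, w4}; ◇p there: w1:F, w4:T. ✗
w4: successors {w0, w5}; ◇p there: w0:F, w5:T. ✗
w5: successors {w0}; ◇p there: w0:F. ✗
Satisfying worlds: {w1}.

1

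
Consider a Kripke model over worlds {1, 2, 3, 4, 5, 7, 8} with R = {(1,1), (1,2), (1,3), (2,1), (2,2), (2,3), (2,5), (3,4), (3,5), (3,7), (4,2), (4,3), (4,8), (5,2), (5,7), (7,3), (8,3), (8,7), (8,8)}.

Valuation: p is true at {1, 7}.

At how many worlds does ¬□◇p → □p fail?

3

1: ¬□◇p is F, □p is F. ✓
2: ¬□◇p is F, □p is F. ✓
3: ¬□◇p is T, □p is F. ✗
4: ¬□◇p is F, □p is F. ✓
5: ¬□◇p is T, □p is F. ✗
7: ¬□◇p is F, □p is F. ✓
8: ¬□◇p is T, □p is F. ✗
Satisfying worlds: {1, 2, 4, 7}.
So ¬□◇p → □p fails at the other 3 worlds.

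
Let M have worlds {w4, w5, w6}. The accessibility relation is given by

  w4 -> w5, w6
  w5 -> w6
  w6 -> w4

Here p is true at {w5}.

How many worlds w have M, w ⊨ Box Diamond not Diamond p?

1

w4: successors {w5, w6}; Diamond not Diamond p there: w5:T, w6:F. ✗
w5: successors {w6}; Diamond not Diamond p there: w6:F. ✗
w6: successors {w4}; Diamond not Diamond p there: w4:T. ✓
Satisfying worlds: {w6}.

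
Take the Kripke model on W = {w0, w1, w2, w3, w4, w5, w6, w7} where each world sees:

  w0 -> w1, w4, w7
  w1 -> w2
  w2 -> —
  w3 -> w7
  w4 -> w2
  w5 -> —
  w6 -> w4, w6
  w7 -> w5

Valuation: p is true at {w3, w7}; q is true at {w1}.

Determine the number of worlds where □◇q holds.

2

w0: successors {w1, w4, w7}; ◇q there: w1:F, w4:F, w7:F. ✗
w1: successors {w2}; ◇q there: w2:F. ✗
w2: no successors, so □◇q holds vacuously. ✓
w3: successors {w7}; ◇q there: w7:F. ✗
w4: successors {w2}; ◇q there: w2:F. ✗
w5: no successors, so □◇q holds vacuously. ✓
w6: successors {w4, w6}; ◇q there: w4:F, w6:F. ✗
w7: successors {w5}; ◇q there: w5:F. ✗
Satisfying worlds: {w2, w5}.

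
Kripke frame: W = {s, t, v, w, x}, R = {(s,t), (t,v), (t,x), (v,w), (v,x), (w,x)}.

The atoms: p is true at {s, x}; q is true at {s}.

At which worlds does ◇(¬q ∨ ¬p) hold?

s: successors {t}; ¬q ∨ ¬p there: t:T. ✓
t: successors {v, x}; ¬q ∨ ¬p there: v:T, x:T. ✓
v: successors {w, x}; ¬q ∨ ¬p there: w:T, x:T. ✓
w: successors {x}; ¬q ∨ ¬p there: x:T. ✓
x: no successors, so ◇(¬q ∨ ¬p) fails. ✗

{s, t, v, w}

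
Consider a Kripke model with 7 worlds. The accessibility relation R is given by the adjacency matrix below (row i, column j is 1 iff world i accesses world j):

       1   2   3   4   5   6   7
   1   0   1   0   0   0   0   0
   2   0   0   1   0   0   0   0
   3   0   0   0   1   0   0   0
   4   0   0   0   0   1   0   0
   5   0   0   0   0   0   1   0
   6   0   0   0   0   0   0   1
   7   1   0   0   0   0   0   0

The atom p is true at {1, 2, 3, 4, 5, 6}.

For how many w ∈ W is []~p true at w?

1

1: successors {2}; ~p there: 2:F. ✗
2: successors {3}; ~p there: 3:F. ✗
3: successors {4}; ~p there: 4:F. ✗
4: successors {5}; ~p there: 5:F. ✗
5: successors {6}; ~p there: 6:F. ✗
6: successors {7}; ~p there: 7:T. ✓
7: successors {1}; ~p there: 1:F. ✗
Satisfying worlds: {6}.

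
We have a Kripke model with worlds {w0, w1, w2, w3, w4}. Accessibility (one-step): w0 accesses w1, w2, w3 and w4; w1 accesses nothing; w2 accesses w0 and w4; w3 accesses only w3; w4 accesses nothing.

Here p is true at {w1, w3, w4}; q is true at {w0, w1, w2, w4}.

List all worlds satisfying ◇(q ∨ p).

w0: successors {w1, w2, w3, w4}; q ∨ p there: w1:T, w2:T, w3:T, w4:T. ✓
w1: no successors, so ◇(q ∨ p) fails. ✗
w2: successors {w0, w4}; q ∨ p there: w0:T, w4:T. ✓
w3: successors {w3}; q ∨ p there: w3:T. ✓
w4: no successors, so ◇(q ∨ p) fails. ✗

{w0, w2, w3}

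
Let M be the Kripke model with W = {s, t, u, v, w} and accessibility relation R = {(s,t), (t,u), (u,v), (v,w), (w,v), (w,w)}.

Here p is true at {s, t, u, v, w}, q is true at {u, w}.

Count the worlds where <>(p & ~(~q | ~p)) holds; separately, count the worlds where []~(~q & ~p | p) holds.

3 and 0

For <>(p & ~(~q | ~p)):
s: successors {t}; p & ~(~q | ~p) there: t:F. ✗
t: successors {u}; p & ~(~q | ~p) there: u:T. ✓
u: successors {v}; p & ~(~q | ~p) there: v:F. ✗
v: successors {w}; p & ~(~q | ~p) there: w:T. ✓
w: successors {v, w}; p & ~(~q | ~p) there: v:F, w:T. ✓
— 3 worlds.
For []~(~q & ~p | p):
s: successors {t}; ~(~q & ~p | p) there: t:F. ✗
t: successors {u}; ~(~q & ~p | p) there: u:F. ✗
u: successors {v}; ~(~q & ~p | p) there: v:F. ✗
v: successors {w}; ~(~q & ~p | p) there: w:F. ✗
w: successors {v, w}; ~(~q & ~p | p) there: v:F, w:F. ✗
— 0 worlds.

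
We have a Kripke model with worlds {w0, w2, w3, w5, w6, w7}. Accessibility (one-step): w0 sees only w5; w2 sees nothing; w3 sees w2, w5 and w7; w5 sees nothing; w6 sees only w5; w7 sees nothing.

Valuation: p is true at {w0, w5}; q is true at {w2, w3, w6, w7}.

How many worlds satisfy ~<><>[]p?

6

w0: <><>[]p is F. ✓
w2: <><>[]p is F. ✓
w3: <><>[]p is F. ✓
w5: <><>[]p is F. ✓
w6: <><>[]p is F. ✓
w7: <><>[]p is F. ✓
Satisfying worlds: {w0, w2, w3, w5, w6, w7}.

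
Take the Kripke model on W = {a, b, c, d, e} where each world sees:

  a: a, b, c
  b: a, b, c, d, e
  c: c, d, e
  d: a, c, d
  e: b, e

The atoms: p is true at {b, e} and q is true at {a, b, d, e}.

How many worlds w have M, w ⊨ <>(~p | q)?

5

a: successors {a, b, c}; ~p | q there: a:T, b:T, c:T. ✓
b: successors {a, b, c, d, e}; ~p | q there: a:T, b:T, c:T, d:T, e:T. ✓
c: successors {c, d, e}; ~p | q there: c:T, d:T, e:T. ✓
d: successors {a, c, d}; ~p | q there: a:T, c:T, d:T. ✓
e: successors {b, e}; ~p | q there: b:T, e:T. ✓
Satisfying worlds: {a, b, c, d, e}.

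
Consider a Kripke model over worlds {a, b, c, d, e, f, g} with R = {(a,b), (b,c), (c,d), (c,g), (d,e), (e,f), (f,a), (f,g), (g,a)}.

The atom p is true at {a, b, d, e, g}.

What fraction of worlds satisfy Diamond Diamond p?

a: successors {b}; Diamond p there: b:F. ✗
b: successors {c}; Diamond p there: c:T. ✓
c: successors {d, g}; Diamond p there: d:T, g:T. ✓
d: successors {e}; Diamond p there: e:F. ✗
e: successors {f}; Diamond p there: f:T. ✓
f: successors {a, g}; Diamond p there: a:T, g:T. ✓
g: successors {a}; Diamond p there: a:T. ✓
That's 5 of 7 worlds, so 5/7.

5/7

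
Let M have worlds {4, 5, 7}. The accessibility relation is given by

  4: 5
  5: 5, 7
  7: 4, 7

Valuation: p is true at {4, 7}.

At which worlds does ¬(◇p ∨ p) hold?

∅

4: ◇p ∨ p is T. ✗
5: ◇p ∨ p is T. ✗
7: ◇p ∨ p is T. ✗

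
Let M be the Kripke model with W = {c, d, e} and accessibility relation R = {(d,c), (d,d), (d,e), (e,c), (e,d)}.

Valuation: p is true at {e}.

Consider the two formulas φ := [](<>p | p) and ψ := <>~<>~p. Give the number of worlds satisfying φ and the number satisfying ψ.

For [](<>p | p):
c: no successors, so [](<>p | p) holds vacuously. ✓
d: successors {c, d, e}; <>p | p there: c:F, d:T, e:T. ✗
e: successors {c, d}; <>p | p there: c:F, d:T. ✗
— 1 world.
For <>~<>~p:
c: no successors, so <>~<>~p fails. ✗
d: successors {c, d, e}; ~<>~p there: c:T, d:F, e:F. ✓
e: successors {c, d}; ~<>~p there: c:T, d:F. ✓
— 2 worlds.

1 and 2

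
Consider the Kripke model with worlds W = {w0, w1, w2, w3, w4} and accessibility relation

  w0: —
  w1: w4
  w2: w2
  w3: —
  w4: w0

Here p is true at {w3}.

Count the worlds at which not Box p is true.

3

w0: Box p is T. ✗
w1: Box p is F. ✓
w2: Box p is F. ✓
w3: Box p is T. ✗
w4: Box p is F. ✓
Satisfying worlds: {w1, w2, w4}.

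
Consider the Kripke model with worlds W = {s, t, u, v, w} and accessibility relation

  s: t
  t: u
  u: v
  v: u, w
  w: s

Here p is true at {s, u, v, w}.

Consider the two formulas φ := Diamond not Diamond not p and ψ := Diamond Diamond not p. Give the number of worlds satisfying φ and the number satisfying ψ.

For Diamond not Diamond not p:
s: successors {t}; not Diamond not p there: t:T. ✓
t: successors {u}; not Diamond not p there: u:T. ✓
u: successors {v}; not Diamond not p there: v:T. ✓
v: successors {u, w}; not Diamond not p there: u:T, w:T. ✓
w: successors {s}; not Diamond not p there: s:F. ✗
— 4 worlds.
For Diamond Diamond not p:
s: successors {t}; Diamond not p there: t:F. ✗
t: successors {u}; Diamond not p there: u:F. ✗
u: successors {v}; Diamond not p there: v:F. ✗
v: successors {u, w}; Diamond not p there: u:F, w:F. ✗
w: successors {s}; Diamond not p there: s:T. ✓
— 1 world.

4 and 1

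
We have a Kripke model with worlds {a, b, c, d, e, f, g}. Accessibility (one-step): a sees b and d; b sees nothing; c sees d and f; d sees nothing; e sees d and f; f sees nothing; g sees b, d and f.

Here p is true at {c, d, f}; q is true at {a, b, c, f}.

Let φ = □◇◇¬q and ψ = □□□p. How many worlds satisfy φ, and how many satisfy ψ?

For □◇◇¬q:
a: successors {b, d}; ◇◇¬q there: b:F, d:F. ✗
b: no successors, so □◇◇¬q holds vacuously. ✓
c: successors {d, f}; ◇◇¬q there: d:F, f:F. ✗
d: no successors, so □◇◇¬q holds vacuously. ✓
e: successors {d, f}; ◇◇¬q there: d:F, f:F. ✗
f: no successors, so □◇◇¬q holds vacuously. ✓
g: successors {b, d, f}; ◇◇¬q there: b:F, d:F, f:F. ✗
— 3 worlds.
For □□□p:
a: successors {b, d}; □□p there: b:T, d:T. ✓
b: no successors, so □□□p holds vacuously. ✓
c: successors {d, f}; □□p there: d:T, f:T. ✓
d: no successors, so □□□p holds vacuously. ✓
e: successors {d, f}; □□p there: d:T, f:T. ✓
f: no successors, so □□□p holds vacuously. ✓
g: successors {b, d, f}; □□p there: b:T, d:T, f:T. ✓
— 7 worlds.

3 and 7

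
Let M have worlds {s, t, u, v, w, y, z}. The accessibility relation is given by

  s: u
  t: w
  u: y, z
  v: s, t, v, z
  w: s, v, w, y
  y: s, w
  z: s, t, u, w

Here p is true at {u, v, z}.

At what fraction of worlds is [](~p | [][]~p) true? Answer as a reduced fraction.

s: successors {u}; ~p | [][]~p there: u:F. ✗
t: successors {w}; ~p | [][]~p there: w:T. ✓
u: successors {y, z}; ~p | [][]~p there: y:T, z:F. ✗
v: successors {s, t, v, z}; ~p | [][]~p there: s:T, t:T, v:F, z:F. ✗
w: successors {s, v, w, y}; ~p | [][]~p there: s:T, v:F, w:T, y:T. ✗
y: successors {s, w}; ~p | [][]~p there: s:T, w:T. ✓
z: successors {s, t, u, w}; ~p | [][]~p there: s:T, t:T, u:F, w:T. ✗
That's 2 of 7 worlds, so 2/7.

2/7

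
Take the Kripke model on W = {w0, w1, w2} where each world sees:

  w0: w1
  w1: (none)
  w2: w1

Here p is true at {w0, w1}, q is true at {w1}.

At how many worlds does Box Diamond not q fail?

w0: successors {w1}; Diamond not q there: w1:F. ✗
w1: no successors, so Box Diamond not q holds vacuously. ✓
w2: successors {w1}; Diamond not q there: w1:F. ✗
Satisfying worlds: {w1}.
So Box Diamond not q fails at the other 2 worlds.

2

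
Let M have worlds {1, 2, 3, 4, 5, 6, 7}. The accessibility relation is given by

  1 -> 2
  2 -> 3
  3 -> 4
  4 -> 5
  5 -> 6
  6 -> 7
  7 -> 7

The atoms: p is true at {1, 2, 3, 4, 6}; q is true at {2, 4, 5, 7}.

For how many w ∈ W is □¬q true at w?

1: successors {2}; ¬q there: 2:F. ✗
2: successors {3}; ¬q there: 3:T. ✓
3: successors {4}; ¬q there: 4:F. ✗
4: successors {5}; ¬q there: 5:F. ✗
5: successors {6}; ¬q there: 6:T. ✓
6: successors {7}; ¬q there: 7:F. ✗
7: successors {7}; ¬q there: 7:F. ✗
Satisfying worlds: {2, 5}.

2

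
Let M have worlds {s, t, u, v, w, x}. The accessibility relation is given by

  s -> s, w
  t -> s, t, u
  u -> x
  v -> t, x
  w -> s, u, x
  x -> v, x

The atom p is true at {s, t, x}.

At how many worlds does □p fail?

s: successors {s, w}; p there: s:T, w:F. ✗
t: successors {s, t, u}; p there: s:T, t:T, u:F. ✗
u: successors {x}; p there: x:T. ✓
v: successors {t, x}; p there: t:T, x:T. ✓
w: successors {s, u, x}; p there: s:T, u:F, x:T. ✗
x: successors {v, x}; p there: v:F, x:T. ✗
Satisfying worlds: {u, v}.
So □p fails at the other 4 worlds.

4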